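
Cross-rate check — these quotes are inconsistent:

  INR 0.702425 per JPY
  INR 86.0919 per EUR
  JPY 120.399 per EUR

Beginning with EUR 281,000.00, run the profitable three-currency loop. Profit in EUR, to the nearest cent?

Profit: EUR 5,052.52

Profitable loop is EUR → INR → JPY → EUR:
EUR 281,000.00 × 86.0919 = INR 24,191,823.90
INR 24,191,823.90 ÷ 0.702425 = JPY 34,440,437
JPY 34,440,437 ÷ 120.399 = EUR 286,052.52
Profit = EUR 286,052.52 − EUR 281,000.00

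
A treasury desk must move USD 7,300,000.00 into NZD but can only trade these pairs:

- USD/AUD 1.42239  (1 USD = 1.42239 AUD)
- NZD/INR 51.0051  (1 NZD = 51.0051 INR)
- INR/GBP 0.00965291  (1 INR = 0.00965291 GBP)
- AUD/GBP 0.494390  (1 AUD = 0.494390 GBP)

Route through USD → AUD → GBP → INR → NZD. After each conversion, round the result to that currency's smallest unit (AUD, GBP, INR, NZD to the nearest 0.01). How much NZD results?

NZD 10,426,519.69

USD 7,300,000.00 × 1.42239 = AUD 10,383,447.00
AUD 10,383,447.00 × 0.494390 = GBP 5,133,472.36
GBP 5,133,472.36 ÷ 0.00965291 = INR 531,805,679.32
INR 531,805,679.32 ÷ 51.0051 = NZD 10,426,519.69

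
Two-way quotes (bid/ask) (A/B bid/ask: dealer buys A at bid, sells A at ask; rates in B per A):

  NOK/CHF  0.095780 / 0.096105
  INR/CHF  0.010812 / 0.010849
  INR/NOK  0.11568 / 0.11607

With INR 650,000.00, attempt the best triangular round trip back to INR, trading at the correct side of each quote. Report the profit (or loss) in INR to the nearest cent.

Net profit: INR 13,829.82

Best loop INR → NOK → CHF → INR:
INR 650,000.00 × 0.11568 (sell INR at bid) = NOK 75,192.00
NOK 75,192.00 × 0.095780 (sell NOK at bid) = CHF 7,201.89
CHF 7,201.89 ÷ 0.010849 (buy INR at ask) = INR 663,829.82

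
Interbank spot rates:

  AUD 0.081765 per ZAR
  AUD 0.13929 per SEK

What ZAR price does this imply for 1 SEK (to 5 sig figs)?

1 SEK × 0.13929 = 0.13929 AUD
0.13929 AUD ÷ 0.081765 = 1.70354 ZAR

SEK/ZAR = 1.7035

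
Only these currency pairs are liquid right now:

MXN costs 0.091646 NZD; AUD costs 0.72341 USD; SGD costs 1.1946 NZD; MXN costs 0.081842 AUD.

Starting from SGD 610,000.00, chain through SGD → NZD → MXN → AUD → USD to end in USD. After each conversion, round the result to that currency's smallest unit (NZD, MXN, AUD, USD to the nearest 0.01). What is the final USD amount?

USD 470,760.02

SGD 610,000.00 × 1.1946 = NZD 728,706.00
NZD 728,706.00 ÷ 0.091646 = MXN 7,951,312.66
MXN 7,951,312.66 × 0.081842 = AUD 650,751.33
AUD 650,751.33 × 0.72341 = USD 470,760.02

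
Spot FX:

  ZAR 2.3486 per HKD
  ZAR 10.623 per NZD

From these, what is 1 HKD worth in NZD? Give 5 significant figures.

HKD/NZD = 0.22109

1 HKD × 2.3486 = 2.3486 ZAR
2.3486 ZAR ÷ 10.623 = 0.221086 NZD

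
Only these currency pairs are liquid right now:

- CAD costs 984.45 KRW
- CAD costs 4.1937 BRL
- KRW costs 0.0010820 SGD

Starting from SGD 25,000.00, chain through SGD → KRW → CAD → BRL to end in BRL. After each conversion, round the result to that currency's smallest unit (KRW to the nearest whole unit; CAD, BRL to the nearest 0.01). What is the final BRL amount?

BRL 98,427.48

SGD 25,000.00 ÷ 0.0010820 = KRW 23,105,360
KRW 23,105,360 ÷ 984.45 = CAD 23,470.32
CAD 23,470.32 × 4.1937 = BRL 98,427.48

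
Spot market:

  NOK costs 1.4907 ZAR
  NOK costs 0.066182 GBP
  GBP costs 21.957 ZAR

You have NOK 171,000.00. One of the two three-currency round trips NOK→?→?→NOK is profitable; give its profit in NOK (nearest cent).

Profit: NOK 4,417.72

Profitable loop is NOK → ZAR → GBP → NOK:
NOK 171,000.00 × 1.4907 = ZAR 254,909.70
ZAR 254,909.70 ÷ 21.957 = GBP 11,609.50
GBP 11,609.50 ÷ 0.066182 = NOK 175,417.72
Profit = NOK 175,417.72 − NOK 171,000.00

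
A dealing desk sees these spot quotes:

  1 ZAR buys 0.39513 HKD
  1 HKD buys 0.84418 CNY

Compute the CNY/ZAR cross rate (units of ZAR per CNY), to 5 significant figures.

1 CNY ÷ 0.84418 = 1.18458 HKD
1.18458 HKD ÷ 0.39513 = 2.99795 ZAR

CNY/ZAR = 2.9980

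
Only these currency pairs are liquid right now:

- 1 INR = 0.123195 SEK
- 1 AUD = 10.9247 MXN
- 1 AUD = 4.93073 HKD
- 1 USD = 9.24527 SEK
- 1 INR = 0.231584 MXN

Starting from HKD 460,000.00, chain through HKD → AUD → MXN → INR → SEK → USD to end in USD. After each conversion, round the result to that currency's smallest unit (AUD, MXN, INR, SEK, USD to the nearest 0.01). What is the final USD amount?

USD 58,643.66

HKD 460,000.00 ÷ 4.93073 = AUD 93,292.47
AUD 93,292.47 × 10.9247 = MXN 1,019,192.25
MXN 1,019,192.25 ÷ 0.231584 = INR 4,400,961.42
INR 4,400,961.42 × 0.123195 = SEK 542,176.44
SEK 542,176.44 ÷ 9.24527 = USD 58,643.66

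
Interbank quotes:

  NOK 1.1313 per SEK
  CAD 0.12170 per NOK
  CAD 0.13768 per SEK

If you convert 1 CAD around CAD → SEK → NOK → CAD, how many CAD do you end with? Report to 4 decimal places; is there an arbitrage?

1.0000 (no arbitrage)

Around CAD → SEK → NOK → CAD: 1 ÷ 0.13768 × 1.1313 × 0.12170 = 0.999994
Product ≈ 1 (deviation 0.001%, within rounding noise).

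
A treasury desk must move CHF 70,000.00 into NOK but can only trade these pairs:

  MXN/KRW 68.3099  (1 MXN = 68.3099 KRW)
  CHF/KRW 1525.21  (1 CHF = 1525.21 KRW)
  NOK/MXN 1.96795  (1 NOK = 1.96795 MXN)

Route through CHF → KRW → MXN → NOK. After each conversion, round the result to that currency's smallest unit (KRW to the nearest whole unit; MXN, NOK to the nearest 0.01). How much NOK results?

NOK 794,200.17

CHF 70,000.00 × 1525.21 = KRW 106,764,700
KRW 106,764,700 ÷ 68.3099 = MXN 1,562,946.22
MXN 1,562,946.22 ÷ 1.96795 = NOK 794,200.17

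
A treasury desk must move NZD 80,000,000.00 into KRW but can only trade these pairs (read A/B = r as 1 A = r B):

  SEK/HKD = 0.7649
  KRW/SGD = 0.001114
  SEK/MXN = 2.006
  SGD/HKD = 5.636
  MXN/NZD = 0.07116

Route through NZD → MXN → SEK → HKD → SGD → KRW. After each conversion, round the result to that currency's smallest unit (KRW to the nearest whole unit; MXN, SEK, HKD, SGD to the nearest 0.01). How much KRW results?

NZD 80,000,000.00 ÷ 0.07116 = MXN 1,124,227,093.87
MXN 1,124,227,093.87 ÷ 2.006 = SEK 560,432,250.18
SEK 560,432,250.18 × 0.7649 = HKD 428,674,628.16
HKD 428,674,628.16 ÷ 5.636 = SGD 76,060,083.07
SGD 76,060,083.07 ÷ 0.001114 = KRW 68,276,555,718

KRW 68,276,555,718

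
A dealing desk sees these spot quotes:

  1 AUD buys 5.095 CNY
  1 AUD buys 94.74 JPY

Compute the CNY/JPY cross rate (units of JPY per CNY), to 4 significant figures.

CNY/JPY = 18.59

1 CNY ÷ 5.095 = 0.196271 AUD
0.196271 AUD × 94.74 = 18.5947 JPY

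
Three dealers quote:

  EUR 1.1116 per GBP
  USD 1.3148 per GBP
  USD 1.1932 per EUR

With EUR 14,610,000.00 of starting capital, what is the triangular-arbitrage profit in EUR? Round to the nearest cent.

Profit: EUR 128,466.66

Profitable loop is EUR → USD → GBP → EUR:
EUR 14,610,000.00 × 1.1932 = USD 17,432,652.00
USD 17,432,652.00 ÷ 1.3148 = GBP 13,258,786.13
GBP 13,258,786.13 × 1.1116 = EUR 14,738,466.66
Profit = EUR 14,738,466.66 − EUR 14,610,000.00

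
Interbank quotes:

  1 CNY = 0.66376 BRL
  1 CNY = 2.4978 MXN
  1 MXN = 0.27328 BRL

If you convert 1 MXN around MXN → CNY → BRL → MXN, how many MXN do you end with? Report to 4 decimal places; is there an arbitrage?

0.9724 (arbitrage exists)

Around MXN → CNY → BRL → MXN: 1 ÷ 2.4978 × 0.66376 ÷ 0.27328 = 0.972401
Product < 1; profitable direction is MXN → BRL → CNY → MXN.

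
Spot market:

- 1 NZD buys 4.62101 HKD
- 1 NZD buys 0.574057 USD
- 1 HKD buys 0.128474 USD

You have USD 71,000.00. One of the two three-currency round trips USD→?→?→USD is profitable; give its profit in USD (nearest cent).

Profitable loop is USD → NZD → HKD → USD:
USD 71,000.00 ÷ 0.574057 = NZD 123,681.10
NZD 123,681.10 × 4.62101 = HKD 571,531.59
HKD 571,531.59 × 0.128474 = USD 73,426.95
Profit = USD 73,426.95 − USD 71,000.00

Profit: USD 2,426.95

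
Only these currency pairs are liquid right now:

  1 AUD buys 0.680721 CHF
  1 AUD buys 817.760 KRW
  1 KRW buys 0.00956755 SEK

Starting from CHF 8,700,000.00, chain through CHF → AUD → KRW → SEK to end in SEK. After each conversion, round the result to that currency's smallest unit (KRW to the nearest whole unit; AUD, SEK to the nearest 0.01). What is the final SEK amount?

SEK 99,994,637.01

CHF 8,700,000.00 ÷ 0.680721 = AUD 12,780,566.49
AUD 12,780,566.49 × 817.760 = KRW 10,451,436,053
KRW 10,451,436,053 × 0.00956755 = SEK 99,994,637.01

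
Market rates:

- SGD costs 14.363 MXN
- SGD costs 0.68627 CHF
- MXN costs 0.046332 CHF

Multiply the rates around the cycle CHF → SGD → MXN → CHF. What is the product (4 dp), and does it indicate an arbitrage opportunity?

Around CHF → SGD → MXN → CHF: 1 ÷ 0.68627 × 14.363 × 0.046332 = 0.969686
Product < 1; profitable direction is CHF → MXN → SGD → CHF.

0.9697 (arbitrage exists)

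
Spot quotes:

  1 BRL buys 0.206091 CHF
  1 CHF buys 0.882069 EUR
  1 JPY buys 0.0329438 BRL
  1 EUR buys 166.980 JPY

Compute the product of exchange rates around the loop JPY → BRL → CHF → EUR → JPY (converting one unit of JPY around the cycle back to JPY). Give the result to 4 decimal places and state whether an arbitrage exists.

Around JPY → BRL → CHF → EUR → JPY: 1 × 0.0329438 × 0.206091 × 0.882069 × 166.980 = 0.999999
Product ≈ 1 (deviation 0.000%, within rounding noise).

1.0000 (no arbitrage)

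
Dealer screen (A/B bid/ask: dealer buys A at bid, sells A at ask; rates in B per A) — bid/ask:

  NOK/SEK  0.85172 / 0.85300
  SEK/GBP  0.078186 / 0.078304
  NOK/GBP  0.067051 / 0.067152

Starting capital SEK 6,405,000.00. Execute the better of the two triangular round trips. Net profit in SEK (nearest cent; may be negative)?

Best loop SEK → NOK → GBP → SEK:
SEK 6,405,000.00 ÷ 0.85300 (buy NOK at ask) = NOK 7,508,792.50
NOK 7,508,792.50 × 0.067051 (sell NOK at bid) = GBP 503,472.05
GBP 503,472.05 ÷ 0.078304 (buy SEK at ask) = SEK 6,429,710.43

Net profit: SEK 24,710.43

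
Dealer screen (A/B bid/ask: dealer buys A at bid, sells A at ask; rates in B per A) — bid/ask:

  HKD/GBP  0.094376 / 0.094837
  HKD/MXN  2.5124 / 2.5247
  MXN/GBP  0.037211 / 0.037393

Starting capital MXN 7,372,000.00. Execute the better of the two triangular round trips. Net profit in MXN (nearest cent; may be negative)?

Best loop MXN → HKD → GBP → MXN:
MXN 7,372,000.00 ÷ 2.5247 (buy HKD at ask) = HKD 2,919,950.89
HKD 2,919,950.89 × 0.094376 (sell HKD at bid) = GBP 275,573.28
GBP 275,573.28 ÷ 0.037393 (buy MXN at ask) = MXN 7,369,648.99

Net result: MXN -2,351.01 (no profitable arbitrage after spreads)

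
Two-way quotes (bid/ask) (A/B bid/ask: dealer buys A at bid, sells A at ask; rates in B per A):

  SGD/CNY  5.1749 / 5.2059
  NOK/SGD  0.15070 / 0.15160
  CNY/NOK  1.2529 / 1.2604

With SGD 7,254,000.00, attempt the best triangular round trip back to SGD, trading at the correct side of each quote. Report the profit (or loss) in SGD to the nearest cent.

Net profit: SGD 38,461.31

Best loop SGD → NOK → CNY → SGD:
SGD 7,254,000.00 ÷ 0.15160 (buy NOK at ask) = NOK 47,849,604.22
NOK 47,849,604.22 ÷ 1.2604 (buy CNY at ask) = CNY 37,963,824.36
CNY 37,963,824.36 ÷ 5.2059 (buy SGD at ask) = SGD 7,292,461.31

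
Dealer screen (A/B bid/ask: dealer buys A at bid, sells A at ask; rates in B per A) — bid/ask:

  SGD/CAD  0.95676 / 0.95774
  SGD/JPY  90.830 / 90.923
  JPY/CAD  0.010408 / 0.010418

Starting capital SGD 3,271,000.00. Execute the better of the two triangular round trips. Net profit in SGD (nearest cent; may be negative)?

Net profit: SGD 32,888.97

Best loop SGD → CAD → JPY → SGD:
SGD 3,271,000.00 × 0.95676 (sell SGD at bid) = CAD 3,129,561.96
CAD 3,129,561.96 ÷ 0.010418 (buy JPY at ask) = JPY 300,399,497
JPY 300,399,497 ÷ 90.923 (buy SGD at ask) = SGD 3,303,888.97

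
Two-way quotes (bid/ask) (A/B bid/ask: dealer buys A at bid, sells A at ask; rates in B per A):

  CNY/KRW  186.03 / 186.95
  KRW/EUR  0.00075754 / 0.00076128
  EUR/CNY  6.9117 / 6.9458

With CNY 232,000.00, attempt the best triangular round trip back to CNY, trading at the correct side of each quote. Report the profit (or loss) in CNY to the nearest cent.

Best loop CNY → EUR → KRW → CNY:
CNY 232,000.00 ÷ 6.9458 (buy EUR at ask) = EUR 33,401.48
EUR 33,401.48 ÷ 0.00076128 (buy KRW at ask) = KRW 43,875,420
KRW 43,875,420 ÷ 186.95 (buy CNY at ask) = CNY 234,690.67

Net profit: CNY 2,690.67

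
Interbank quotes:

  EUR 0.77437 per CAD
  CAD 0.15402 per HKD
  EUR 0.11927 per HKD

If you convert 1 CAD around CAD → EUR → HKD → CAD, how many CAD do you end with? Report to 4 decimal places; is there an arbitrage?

Around CAD → EUR → HKD → CAD: 1 × 0.77437 ÷ 0.11927 × 0.15402 = 0.999987
Product ≈ 1 (deviation 0.001%, within rounding noise).

1.0000 (no arbitrage)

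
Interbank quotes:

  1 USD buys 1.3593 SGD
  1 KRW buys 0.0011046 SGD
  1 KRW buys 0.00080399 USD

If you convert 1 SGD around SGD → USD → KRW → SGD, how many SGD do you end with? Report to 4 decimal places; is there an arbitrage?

1.0107 (arbitrage exists)

Around SGD → USD → KRW → SGD: 1 ÷ 1.3593 ÷ 0.00080399 × 0.0011046 = 1.010739
Product > 1; profitable direction is SGD → USD → KRW → SGD.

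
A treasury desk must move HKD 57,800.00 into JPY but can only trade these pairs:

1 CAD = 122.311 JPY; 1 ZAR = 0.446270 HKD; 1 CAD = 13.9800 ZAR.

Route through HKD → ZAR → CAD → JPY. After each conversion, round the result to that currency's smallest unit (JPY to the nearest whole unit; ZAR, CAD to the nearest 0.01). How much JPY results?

JPY 1,133,153

HKD 57,800.00 ÷ 0.446270 = ZAR 129,518.00
ZAR 129,518.00 ÷ 13.9800 = CAD 9,264.52
CAD 9,264.52 × 122.311 = JPY 1,133,153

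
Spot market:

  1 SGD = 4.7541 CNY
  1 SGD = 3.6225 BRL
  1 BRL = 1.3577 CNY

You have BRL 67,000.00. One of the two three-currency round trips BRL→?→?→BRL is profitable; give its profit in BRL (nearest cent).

Profit: BRL 2,313.64

Profitable loop is BRL → CNY → SGD → BRL:
BRL 67,000.00 × 1.3577 = CNY 90,965.90
CNY 90,965.90 ÷ 4.7541 = SGD 19,134.20
SGD 19,134.20 × 3.6225 = BRL 69,313.64
Profit = BRL 69,313.64 − BRL 67,000.00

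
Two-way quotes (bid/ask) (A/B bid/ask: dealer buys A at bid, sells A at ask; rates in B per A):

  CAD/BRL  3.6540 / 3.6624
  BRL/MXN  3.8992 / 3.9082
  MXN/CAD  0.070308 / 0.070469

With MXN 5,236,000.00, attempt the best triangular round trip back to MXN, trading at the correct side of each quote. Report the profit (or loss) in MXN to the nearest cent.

Best loop MXN → CAD → BRL → MXN:
MXN 5,236,000.00 × 0.070308 (sell MXN at bid) = CAD 368,132.69
CAD 368,132.69 × 3.6540 (sell CAD at bid) = BRL 1,345,156.84
BRL 1,345,156.84 × 3.8992 (sell BRL at bid) = MXN 5,245,035.56

Net profit: MXN 9,035.56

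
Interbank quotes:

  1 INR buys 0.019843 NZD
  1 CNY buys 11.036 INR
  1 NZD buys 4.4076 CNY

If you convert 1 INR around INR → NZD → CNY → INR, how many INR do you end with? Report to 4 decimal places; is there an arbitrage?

Around INR → NZD → CNY → INR: 1 × 0.019843 × 4.4076 × 11.036 = 0.965209
Product < 1; profitable direction is INR → CNY → NZD → INR.

0.9652 (arbitrage exists)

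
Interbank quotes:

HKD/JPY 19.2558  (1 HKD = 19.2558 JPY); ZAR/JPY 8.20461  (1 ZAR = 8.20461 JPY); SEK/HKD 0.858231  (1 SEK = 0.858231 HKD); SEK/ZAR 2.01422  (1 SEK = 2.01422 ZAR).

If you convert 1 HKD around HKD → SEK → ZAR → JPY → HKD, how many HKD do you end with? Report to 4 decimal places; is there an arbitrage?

Around HKD → SEK → ZAR → JPY → HKD: 1 ÷ 0.858231 × 2.01422 × 8.20461 ÷ 19.2558 = 0.999998
Product ≈ 1 (deviation 0.000%, within rounding noise).

1.0000 (no arbitrage)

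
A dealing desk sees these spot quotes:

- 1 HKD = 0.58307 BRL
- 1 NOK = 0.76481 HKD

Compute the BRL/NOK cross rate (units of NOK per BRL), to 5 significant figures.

1 BRL ÷ 0.58307 = 1.71506 HKD
1.71506 HKD ÷ 0.76481 = 2.24247 NOK

BRL/NOK = 2.2425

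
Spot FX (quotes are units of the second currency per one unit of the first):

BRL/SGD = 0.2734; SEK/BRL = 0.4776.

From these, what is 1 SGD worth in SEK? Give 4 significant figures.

1 SGD ÷ 0.2734 = 3.65764 BRL
3.65764 BRL ÷ 0.4776 = 7.65838 SEK

SGD/SEK = 7.658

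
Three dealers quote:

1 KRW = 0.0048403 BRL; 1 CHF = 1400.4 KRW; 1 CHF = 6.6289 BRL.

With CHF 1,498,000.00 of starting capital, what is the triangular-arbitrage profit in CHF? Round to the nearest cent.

Profit: CHF 33,774.12

Profitable loop is CHF → KRW → BRL → CHF:
CHF 1,498,000.00 × 1400.4 = KRW 2,097,799,200
KRW 2,097,799,200 × 0.0048403 = BRL 10,153,977.47
BRL 10,153,977.47 ÷ 6.6289 = CHF 1,531,774.12
Profit = CHF 1,531,774.12 − CHF 1,498,000.00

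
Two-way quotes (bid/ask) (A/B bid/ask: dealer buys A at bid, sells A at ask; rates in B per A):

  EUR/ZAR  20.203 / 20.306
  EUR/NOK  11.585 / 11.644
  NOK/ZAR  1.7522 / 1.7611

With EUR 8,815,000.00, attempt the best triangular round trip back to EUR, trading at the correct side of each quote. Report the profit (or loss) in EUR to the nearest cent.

Best loop EUR → NOK → ZAR → EUR:
EUR 8,815,000.00 × 11.585 (sell EUR at bid) = NOK 102,121,775.00
NOK 102,121,775.00 × 1.7522 (sell NOK at bid) = ZAR 178,937,774.16
ZAR 178,937,774.16 ÷ 20.306 (buy EUR at ask) = EUR 8,812,064.13

Net result: EUR -2,935.87 (no profitable arbitrage after spreads)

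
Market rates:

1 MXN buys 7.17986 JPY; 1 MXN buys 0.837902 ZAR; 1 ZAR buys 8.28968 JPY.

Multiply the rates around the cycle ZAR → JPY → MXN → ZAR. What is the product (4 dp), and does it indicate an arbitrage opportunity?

0.9674 (arbitrage exists)

Around ZAR → JPY → MXN → ZAR: 1 × 8.28968 ÷ 7.17986 × 0.837902 = 0.967420
Product < 1; profitable direction is ZAR → MXN → JPY → ZAR.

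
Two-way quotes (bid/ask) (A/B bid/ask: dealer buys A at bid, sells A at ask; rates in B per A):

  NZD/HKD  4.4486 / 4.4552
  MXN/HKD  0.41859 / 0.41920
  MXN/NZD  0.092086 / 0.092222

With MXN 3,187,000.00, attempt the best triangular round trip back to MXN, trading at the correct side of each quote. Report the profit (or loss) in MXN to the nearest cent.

Net profit: MXN 59,901.93

Best loop MXN → HKD → NZD → MXN:
MXN 3,187,000.00 × 0.41859 (sell MXN at bid) = HKD 1,334,046.33
HKD 1,334,046.33 ÷ 4.4552 (buy NZD at ask) = NZD 299,435.79
NZD 299,435.79 ÷ 0.092222 (buy MXN at ask) = MXN 3,246,901.93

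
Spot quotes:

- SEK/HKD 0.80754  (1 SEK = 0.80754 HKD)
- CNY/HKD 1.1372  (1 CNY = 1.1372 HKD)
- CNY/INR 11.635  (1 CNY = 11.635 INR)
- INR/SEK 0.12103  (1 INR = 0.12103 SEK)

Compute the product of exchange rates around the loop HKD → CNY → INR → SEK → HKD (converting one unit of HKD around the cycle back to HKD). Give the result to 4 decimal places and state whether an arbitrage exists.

Around HKD → CNY → INR → SEK → HKD: 1 ÷ 1.1372 × 11.635 × 0.12103 × 0.80754 = 0.999969
Product ≈ 1 (deviation 0.003%, within rounding noise).

1.0000 (no arbitrage)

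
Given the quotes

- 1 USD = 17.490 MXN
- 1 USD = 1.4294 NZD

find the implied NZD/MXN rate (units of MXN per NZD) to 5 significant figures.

NZD/MXN = 12.236

1 NZD ÷ 1.4294 = 0.699594 USD
0.699594 USD × 17.490 = 12.2359 MXN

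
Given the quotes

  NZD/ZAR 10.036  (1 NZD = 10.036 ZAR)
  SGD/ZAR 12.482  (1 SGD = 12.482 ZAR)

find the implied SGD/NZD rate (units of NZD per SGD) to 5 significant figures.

SGD/NZD = 1.2437

1 SGD × 12.482 = 12.482 ZAR
12.482 ZAR ÷ 10.036 = 1.24372 NZD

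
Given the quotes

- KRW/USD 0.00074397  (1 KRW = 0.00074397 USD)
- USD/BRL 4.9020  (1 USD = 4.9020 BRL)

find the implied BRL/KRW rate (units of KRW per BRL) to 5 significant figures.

1 BRL ÷ 4.9020 = 0.203998 USD
0.203998 USD ÷ 0.00074397 = 274.202 KRW

BRL/KRW = 274.20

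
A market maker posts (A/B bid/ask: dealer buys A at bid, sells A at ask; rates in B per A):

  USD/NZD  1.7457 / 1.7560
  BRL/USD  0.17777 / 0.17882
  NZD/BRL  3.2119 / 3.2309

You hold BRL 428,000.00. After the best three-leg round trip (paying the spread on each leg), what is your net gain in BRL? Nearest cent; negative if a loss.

Best loop BRL → USD → NZD → BRL:
BRL 428,000.00 × 0.17777 (sell BRL at bid) = USD 76,085.56
USD 76,085.56 × 1.7457 (sell USD at bid) = NZD 132,822.56
NZD 132,822.56 × 3.2119 (sell NZD at bid) = BRL 426,612.79

Net result: BRL -1,387.21 (no profitable arbitrage after spreads)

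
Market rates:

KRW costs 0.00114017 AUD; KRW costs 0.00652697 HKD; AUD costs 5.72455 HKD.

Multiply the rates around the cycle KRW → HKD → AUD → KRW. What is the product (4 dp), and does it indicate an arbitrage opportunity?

Around KRW → HKD → AUD → KRW: 1 × 0.00652697 ÷ 5.72455 ÷ 0.00114017 = 1.000002
Product ≈ 1 (deviation 0.000%, within rounding noise).

1.0000 (no arbitrage)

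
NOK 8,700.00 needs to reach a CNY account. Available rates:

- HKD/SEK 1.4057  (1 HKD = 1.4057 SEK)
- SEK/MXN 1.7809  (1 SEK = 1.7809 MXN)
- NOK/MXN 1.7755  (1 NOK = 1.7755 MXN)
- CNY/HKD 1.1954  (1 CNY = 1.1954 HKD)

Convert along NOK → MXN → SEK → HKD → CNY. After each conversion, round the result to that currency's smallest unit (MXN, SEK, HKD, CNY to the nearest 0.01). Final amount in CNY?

NOK 8,700.00 × 1.7755 = MXN 15,446.85
MXN 15,446.85 ÷ 1.7809 = SEK 8,673.62
SEK 8,673.62 ÷ 1.4057 = HKD 6,170.32
HKD 6,170.32 ÷ 1.1954 = CNY 5,161.72

CNY 5,161.72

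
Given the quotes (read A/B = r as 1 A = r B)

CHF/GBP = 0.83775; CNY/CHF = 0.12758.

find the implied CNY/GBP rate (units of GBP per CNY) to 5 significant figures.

CNY/GBP = 0.10688

1 CNY × 0.12758 = 0.12758 CHF
0.12758 CHF × 0.83775 = 0.10688 GBP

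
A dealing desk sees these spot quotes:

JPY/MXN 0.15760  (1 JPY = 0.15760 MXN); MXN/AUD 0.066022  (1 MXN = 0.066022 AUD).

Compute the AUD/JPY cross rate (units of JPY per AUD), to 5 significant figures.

AUD/JPY = 96.107

1 AUD ÷ 0.066022 = 15.1465 MXN
15.1465 MXN ÷ 0.15760 = 96.107 JPY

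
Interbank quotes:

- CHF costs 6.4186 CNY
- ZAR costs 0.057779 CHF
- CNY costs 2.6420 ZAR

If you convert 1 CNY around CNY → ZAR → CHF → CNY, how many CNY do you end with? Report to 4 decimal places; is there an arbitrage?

0.9798 (arbitrage exists)

Around CNY → ZAR → CHF → CNY: 1 × 2.6420 × 0.057779 × 6.4186 = 0.979813
Product < 1; profitable direction is CNY → CHF → ZAR → CNY.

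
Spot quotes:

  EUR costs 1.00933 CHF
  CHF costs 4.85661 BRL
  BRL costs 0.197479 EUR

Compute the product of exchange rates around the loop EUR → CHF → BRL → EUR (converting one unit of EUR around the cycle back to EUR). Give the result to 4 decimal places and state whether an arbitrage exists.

0.9680 (arbitrage exists)

Around EUR → CHF → BRL → EUR: 1 × 1.00933 × 4.85661 × 0.197479 = 0.968027
Product < 1; profitable direction is EUR → BRL → CHF → EUR.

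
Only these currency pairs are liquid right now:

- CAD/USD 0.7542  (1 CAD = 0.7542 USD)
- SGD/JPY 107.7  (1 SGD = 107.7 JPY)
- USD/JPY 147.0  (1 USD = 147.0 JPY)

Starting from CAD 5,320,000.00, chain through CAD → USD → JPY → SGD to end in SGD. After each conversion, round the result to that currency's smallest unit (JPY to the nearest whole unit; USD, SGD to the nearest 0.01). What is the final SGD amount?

CAD 5,320,000.00 × 0.7542 = USD 4,012,344.00
USD 4,012,344.00 × 147.0 = JPY 589,814,568
JPY 589,814,568 ÷ 107.7 = SGD 5,476,458.38

SGD 5,476,458.38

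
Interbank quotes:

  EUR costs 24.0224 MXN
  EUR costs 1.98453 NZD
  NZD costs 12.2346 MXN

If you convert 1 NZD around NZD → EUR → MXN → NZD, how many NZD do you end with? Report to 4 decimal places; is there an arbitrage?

0.9894 (arbitrage exists)

Around NZD → EUR → MXN → NZD: 1 ÷ 1.98453 × 24.0224 ÷ 12.2346 = 0.989393
Product < 1; profitable direction is NZD → MXN → EUR → NZD.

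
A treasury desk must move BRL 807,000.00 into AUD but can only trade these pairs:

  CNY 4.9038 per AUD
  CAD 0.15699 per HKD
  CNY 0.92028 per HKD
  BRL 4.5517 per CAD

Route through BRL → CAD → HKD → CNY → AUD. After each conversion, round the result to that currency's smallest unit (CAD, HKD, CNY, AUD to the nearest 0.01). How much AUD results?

BRL 807,000.00 ÷ 4.5517 = CAD 177,296.39
CAD 177,296.39 ÷ 0.15699 = HKD 1,129,348.30
HKD 1,129,348.30 × 0.92028 = CNY 1,039,316.65
CNY 1,039,316.65 ÷ 4.9038 = AUD 211,941.08

AUD 211,941.08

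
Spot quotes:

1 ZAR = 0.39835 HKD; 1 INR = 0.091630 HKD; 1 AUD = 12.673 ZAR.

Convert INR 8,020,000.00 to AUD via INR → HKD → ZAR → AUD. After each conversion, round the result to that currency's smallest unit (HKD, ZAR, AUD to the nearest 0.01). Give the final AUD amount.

AUD 145,568.63

INR 8,020,000.00 × 0.091630 = HKD 734,872.60
HKD 734,872.60 ÷ 0.39835 = ZAR 1,844,791.26
ZAR 1,844,791.26 ÷ 12.673 = AUD 145,568.63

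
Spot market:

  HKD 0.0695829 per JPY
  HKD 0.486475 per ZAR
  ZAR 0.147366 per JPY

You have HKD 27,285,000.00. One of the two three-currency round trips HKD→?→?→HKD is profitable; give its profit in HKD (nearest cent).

Profit: HKD 826,191.62

Profitable loop is HKD → JPY → ZAR → HKD:
HKD 27,285,000.00 ÷ 0.0695829 = JPY 392,122,202
JPY 392,122,202 × 0.147366 = ZAR 57,785,480.48
ZAR 57,785,480.48 × 0.486475 = HKD 28,111,191.62
Profit = HKD 28,111,191.62 − HKD 27,285,000.00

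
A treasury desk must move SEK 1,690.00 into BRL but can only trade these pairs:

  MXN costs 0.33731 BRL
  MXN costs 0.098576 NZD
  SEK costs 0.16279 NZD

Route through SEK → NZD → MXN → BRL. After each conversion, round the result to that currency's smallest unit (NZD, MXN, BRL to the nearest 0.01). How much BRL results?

SEK 1,690.00 × 0.16279 = NZD 275.12
NZD 275.12 ÷ 0.098576 = MXN 2,790.94
MXN 2,790.94 × 0.33731 = BRL 941.41

BRL 941.41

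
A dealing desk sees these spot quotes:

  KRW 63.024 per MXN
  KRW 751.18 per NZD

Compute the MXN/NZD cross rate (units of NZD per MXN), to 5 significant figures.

1 MXN × 63.024 = 63.024 KRW
63.024 KRW ÷ 751.18 = 0.0839 NZD

MXN/NZD = 0.083900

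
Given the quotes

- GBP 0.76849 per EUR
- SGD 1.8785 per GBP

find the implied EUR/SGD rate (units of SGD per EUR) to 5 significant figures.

EUR/SGD = 1.4436

1 EUR × 0.76849 = 0.76849 GBP
0.76849 GBP × 1.8785 = 1.44361 SGD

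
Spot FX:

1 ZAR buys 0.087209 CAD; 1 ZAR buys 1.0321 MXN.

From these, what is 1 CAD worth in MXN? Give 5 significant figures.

1 CAD ÷ 0.087209 = 11.4667 ZAR
11.4667 ZAR × 1.0321 = 11.8348 MXN

CAD/MXN = 11.835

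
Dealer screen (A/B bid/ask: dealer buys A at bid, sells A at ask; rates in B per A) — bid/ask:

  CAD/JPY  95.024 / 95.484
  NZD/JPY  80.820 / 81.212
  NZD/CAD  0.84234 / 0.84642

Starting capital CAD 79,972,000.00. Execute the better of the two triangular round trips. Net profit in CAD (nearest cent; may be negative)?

Net profit: CAD 428.18

Best loop CAD → NZD → JPY → CAD:
CAD 79,972,000.00 ÷ 0.84642 (buy NZD at ask) = NZD 94,482,644.55
NZD 94,482,644.55 × 80.820 (sell NZD at bid) = JPY 7,636,087,333
JPY 7,636,087,333 ÷ 95.484 (buy CAD at ask) = CAD 79,972,428.18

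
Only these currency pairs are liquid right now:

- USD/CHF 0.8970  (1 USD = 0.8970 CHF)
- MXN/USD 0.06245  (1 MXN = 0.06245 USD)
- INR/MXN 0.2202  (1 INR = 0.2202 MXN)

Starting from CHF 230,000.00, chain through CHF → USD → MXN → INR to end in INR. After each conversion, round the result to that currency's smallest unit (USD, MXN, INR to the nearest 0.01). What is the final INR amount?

INR 18,645,998.37

CHF 230,000.00 ÷ 0.8970 = USD 256,410.26
USD 256,410.26 ÷ 0.06245 = MXN 4,105,848.84
MXN 4,105,848.84 ÷ 0.2202 = INR 18,645,998.37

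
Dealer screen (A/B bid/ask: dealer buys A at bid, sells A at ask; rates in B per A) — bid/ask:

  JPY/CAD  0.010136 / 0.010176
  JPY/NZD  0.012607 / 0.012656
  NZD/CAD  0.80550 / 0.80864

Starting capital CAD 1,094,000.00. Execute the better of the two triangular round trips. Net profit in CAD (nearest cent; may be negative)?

Net result: CAD -2,264.28 (no profitable arbitrage after spreads)

Best loop CAD → JPY → NZD → CAD:
CAD 1,094,000.00 ÷ 0.010176 (buy JPY at ask) = JPY 107,507,862
JPY 107,507,862 × 0.012607 (sell JPY at bid) = NZD 1,355,351.61
NZD 1,355,351.61 × 0.80550 (sell NZD at bid) = CAD 1,091,735.72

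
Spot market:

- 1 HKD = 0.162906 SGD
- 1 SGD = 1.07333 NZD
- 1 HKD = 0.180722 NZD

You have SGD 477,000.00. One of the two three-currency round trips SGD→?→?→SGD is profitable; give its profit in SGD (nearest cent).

Profit: SGD 16,013.78

Profitable loop is SGD → HKD → NZD → SGD:
SGD 477,000.00 ÷ 0.162906 = HKD 2,928,068.95
HKD 2,928,068.95 × 0.180722 = NZD 529,166.48
NZD 529,166.48 ÷ 1.07333 = SGD 493,013.78
Profit = SGD 493,013.78 − SGD 477,000.00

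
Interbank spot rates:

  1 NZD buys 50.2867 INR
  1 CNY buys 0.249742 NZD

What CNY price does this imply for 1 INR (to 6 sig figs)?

INR/CNY = 0.0796261

1 INR ÷ 50.2867 = 0.019886 NZD
0.019886 NZD ÷ 0.249742 = 0.0796261 CNY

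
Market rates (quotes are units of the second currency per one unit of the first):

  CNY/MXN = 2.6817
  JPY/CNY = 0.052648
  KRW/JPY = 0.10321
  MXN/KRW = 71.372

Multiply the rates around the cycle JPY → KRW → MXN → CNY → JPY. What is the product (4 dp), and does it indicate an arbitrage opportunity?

0.9615 (arbitrage exists)

Around JPY → KRW → MXN → CNY → JPY: 1 ÷ 0.10321 ÷ 71.372 ÷ 2.6817 ÷ 0.052648 = 0.961520
Product < 1; profitable direction is JPY → CNY → MXN → KRW → JPY.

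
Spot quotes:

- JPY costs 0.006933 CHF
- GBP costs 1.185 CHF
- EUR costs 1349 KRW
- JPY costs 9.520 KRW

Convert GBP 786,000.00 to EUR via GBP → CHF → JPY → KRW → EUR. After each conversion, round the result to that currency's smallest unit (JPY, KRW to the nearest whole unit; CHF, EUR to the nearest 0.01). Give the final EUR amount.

GBP 786,000.00 × 1.185 = CHF 931,410.00
CHF 931,410.00 ÷ 0.006933 = JPY 134,344,440
JPY 134,344,440 × 9.520 = KRW 1,278,959,069
KRW 1,278,959,069 ÷ 1349 = EUR 948,079.37

EUR 948,079.37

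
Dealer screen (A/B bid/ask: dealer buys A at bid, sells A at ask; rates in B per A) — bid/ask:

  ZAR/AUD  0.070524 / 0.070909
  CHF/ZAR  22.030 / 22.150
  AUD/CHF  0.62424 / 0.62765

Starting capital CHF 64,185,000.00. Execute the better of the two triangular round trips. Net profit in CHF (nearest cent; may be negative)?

Best loop CHF → AUD → ZAR → CHF:
CHF 64,185,000.00 ÷ 0.62765 (buy AUD at ask) = AUD 102,262,407.39
AUD 102,262,407.39 ÷ 0.070909 (buy ZAR at ask) = ZAR 1,442,164,004.47
ZAR 1,442,164,004.47 ÷ 22.150 (buy CHF at ask) = CHF 65,108,984.40

Net profit: CHF 923,984.40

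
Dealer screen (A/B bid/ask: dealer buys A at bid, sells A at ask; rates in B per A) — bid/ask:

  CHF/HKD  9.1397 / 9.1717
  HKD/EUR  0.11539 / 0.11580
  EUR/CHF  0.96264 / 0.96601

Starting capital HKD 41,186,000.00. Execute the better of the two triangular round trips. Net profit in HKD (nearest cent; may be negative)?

Best loop HKD → EUR → CHF → HKD:
HKD 41,186,000.00 × 0.11539 (sell HKD at bid) = EUR 4,752,452.54
EUR 4,752,452.54 × 0.96264 (sell EUR at bid) = CHF 4,574,900.91
CHF 4,574,900.91 × 9.1397 (sell CHF at bid) = HKD 41,813,221.88

Net profit: HKD 627,221.88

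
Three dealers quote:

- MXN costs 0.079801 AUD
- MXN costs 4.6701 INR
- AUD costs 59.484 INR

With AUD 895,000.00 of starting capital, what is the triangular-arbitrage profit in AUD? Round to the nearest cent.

Profit: AUD 14,715.00

Profitable loop is AUD → INR → MXN → AUD:
AUD 895,000.00 × 59.484 = INR 53,238,180.00
INR 53,238,180.00 ÷ 4.6701 = MXN 11,399,794.44
MXN 11,399,794.44 × 0.079801 = AUD 909,715.00
Profit = AUD 909,715.00 − AUD 895,000.00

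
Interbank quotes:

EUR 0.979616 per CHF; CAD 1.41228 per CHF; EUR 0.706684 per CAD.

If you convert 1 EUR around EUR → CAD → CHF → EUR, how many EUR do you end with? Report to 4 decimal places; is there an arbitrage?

0.9815 (arbitrage exists)

Around EUR → CAD → CHF → EUR: 1 ÷ 0.706684 ÷ 1.41228 × 0.979616 = 0.981544
Product < 1; profitable direction is EUR → CHF → CAD → EUR.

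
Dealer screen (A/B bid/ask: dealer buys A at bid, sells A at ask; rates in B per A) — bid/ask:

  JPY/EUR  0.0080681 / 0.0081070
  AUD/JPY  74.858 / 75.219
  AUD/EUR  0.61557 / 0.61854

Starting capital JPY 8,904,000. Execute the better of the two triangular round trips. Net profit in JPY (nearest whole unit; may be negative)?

Best loop JPY → AUD → EUR → JPY:
JPY 8,904,000 ÷ 75.219 (buy AUD at ask) = AUD 118,374.35
AUD 118,374.35 × 0.61557 (sell AUD at bid) = EUR 72,867.70
EUR 72,867.70 ÷ 0.0081070 (buy JPY at ask) = JPY 8,988,244

Net profit: JPY 84,244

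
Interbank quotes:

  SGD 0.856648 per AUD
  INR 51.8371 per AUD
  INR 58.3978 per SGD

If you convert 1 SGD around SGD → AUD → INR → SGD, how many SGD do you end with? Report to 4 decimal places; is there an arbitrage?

Around SGD → AUD → INR → SGD: 1 ÷ 0.856648 × 51.8371 ÷ 58.3978 = 1.036196
Product > 1; profitable direction is SGD → AUD → INR → SGD.

1.0362 (arbitrage exists)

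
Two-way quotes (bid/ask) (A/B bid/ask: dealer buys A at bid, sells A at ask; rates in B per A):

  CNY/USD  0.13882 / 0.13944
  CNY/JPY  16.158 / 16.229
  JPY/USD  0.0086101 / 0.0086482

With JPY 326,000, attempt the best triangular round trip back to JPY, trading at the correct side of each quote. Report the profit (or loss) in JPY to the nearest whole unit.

Best loop JPY → USD → CNY → JPY:
JPY 326,000 × 0.0086101 (sell JPY at bid) = USD 2,806.89
USD 2,806.89 ÷ 0.13944 (buy CNY at ask) = CNY 20,129.75
CNY 20,129.75 × 16.158 (sell CNY at bid) = JPY 325,257

Net result: JPY -743 (no profitable arbitrage after spreads)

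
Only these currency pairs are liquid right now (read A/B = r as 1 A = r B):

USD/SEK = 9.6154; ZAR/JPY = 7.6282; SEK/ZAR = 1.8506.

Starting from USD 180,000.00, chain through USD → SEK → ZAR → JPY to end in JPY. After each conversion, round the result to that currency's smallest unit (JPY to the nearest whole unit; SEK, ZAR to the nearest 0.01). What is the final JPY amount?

JPY 24,432,870

USD 180,000.00 × 9.6154 = SEK 1,730,772.00
SEK 1,730,772.00 × 1.8506 = ZAR 3,202,966.66
ZAR 3,202,966.66 × 7.6282 = JPY 24,432,870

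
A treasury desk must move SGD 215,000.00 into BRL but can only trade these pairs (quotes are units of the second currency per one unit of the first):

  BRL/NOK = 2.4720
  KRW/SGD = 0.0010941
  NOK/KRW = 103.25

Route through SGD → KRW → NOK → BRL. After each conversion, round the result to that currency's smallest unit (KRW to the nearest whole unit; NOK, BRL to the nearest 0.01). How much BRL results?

SGD 215,000.00 ÷ 0.0010941 = KRW 196,508,546
KRW 196,508,546 ÷ 103.25 = NOK 1,903,230.47
NOK 1,903,230.47 ÷ 2.4720 = BRL 769,915.24

BRL 769,915.24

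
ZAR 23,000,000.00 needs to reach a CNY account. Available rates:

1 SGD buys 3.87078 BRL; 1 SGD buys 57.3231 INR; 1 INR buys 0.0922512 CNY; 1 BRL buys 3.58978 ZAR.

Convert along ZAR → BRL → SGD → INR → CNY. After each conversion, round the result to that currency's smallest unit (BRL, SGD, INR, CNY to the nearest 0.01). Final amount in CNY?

ZAR 23,000,000.00 ÷ 3.58978 = BRL 6,407,077.87
BRL 6,407,077.87 ÷ 3.87078 = SGD 1,655,242.06
SGD 1,655,242.06 × 57.3231 = INR 94,883,606.13
INR 94,883,606.13 × 0.0922512 = CNY 8,753,126.53

CNY 8,753,126.53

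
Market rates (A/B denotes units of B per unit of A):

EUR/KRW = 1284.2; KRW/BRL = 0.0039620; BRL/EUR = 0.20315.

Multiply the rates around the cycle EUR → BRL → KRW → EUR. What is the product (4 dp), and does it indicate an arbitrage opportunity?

0.9675 (arbitrage exists)

Around EUR → BRL → KRW → EUR: 1 ÷ 0.20315 ÷ 0.0039620 ÷ 1284.2 = 0.967467
Product < 1; profitable direction is EUR → KRW → BRL → EUR.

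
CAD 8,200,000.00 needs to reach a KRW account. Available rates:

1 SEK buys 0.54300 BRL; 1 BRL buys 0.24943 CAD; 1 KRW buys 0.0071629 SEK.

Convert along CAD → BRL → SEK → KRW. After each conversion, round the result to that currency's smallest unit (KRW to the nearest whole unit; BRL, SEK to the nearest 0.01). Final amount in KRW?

KRW 8,452,330,066

CAD 8,200,000.00 ÷ 0.24943 = BRL 32,874,954.90
BRL 32,874,954.90 ÷ 0.54300 = SEK 60,543,195.03
SEK 60,543,195.03 ÷ 0.0071629 = KRW 8,452,330,066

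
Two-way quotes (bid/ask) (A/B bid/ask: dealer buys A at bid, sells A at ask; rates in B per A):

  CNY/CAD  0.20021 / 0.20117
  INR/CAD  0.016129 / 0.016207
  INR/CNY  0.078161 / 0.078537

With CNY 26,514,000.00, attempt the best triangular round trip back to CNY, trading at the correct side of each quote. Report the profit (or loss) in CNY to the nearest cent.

Net profit: CNY 553,314.56

Best loop CNY → INR → CAD → CNY:
CNY 26,514,000.00 ÷ 0.078537 (buy INR at ask) = INR 337,598,838.76
INR 337,598,838.76 × 0.016129 (sell INR at bid) = CAD 5,445,131.67
CAD 5,445,131.67 ÷ 0.20117 (buy CNY at ask) = CNY 27,067,314.56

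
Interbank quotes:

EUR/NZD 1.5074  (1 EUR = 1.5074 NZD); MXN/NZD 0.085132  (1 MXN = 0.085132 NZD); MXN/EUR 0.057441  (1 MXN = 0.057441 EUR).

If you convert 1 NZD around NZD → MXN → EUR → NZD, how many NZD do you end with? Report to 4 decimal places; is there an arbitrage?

1.0171 (arbitrage exists)

Around NZD → MXN → EUR → NZD: 1 ÷ 0.085132 × 0.057441 × 1.5074 = 1.017086
Product > 1; profitable direction is NZD → MXN → EUR → NZD.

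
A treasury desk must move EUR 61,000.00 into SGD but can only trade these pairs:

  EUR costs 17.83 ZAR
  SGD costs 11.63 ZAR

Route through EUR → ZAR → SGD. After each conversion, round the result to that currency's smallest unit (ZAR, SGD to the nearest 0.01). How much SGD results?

SGD 93,519.35

EUR 61,000.00 × 17.83 = ZAR 1,087,630.00
ZAR 1,087,630.00 ÷ 11.63 = SGD 93,519.35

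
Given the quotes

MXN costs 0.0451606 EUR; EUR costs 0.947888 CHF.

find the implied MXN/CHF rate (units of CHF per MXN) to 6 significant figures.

1 MXN × 0.0451606 = 0.0451606 EUR
0.0451606 EUR × 0.947888 = 0.0428072 CHF

MXN/CHF = 0.0428072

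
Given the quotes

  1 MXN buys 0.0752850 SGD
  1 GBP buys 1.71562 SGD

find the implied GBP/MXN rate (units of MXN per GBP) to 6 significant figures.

GBP/MXN = 22.7883

1 GBP × 1.71562 = 1.71562 SGD
1.71562 SGD ÷ 0.0752850 = 22.7883 MXN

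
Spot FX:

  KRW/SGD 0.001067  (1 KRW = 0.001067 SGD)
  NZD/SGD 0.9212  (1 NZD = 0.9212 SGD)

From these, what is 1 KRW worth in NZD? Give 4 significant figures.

1 KRW × 0.001067 = 0.001067 SGD
0.001067 SGD ÷ 0.9212 = 0.00115827 NZD

KRW/NZD = 0.001158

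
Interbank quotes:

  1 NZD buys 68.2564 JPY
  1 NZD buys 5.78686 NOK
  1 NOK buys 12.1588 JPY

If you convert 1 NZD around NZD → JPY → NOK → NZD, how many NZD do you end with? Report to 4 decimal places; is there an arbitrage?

Around NZD → JPY → NOK → NZD: 1 × 68.2564 ÷ 12.1588 ÷ 5.78686 = 0.970085
Product < 1; profitable direction is NZD → NOK → JPY → NZD.

0.9701 (arbitrage exists)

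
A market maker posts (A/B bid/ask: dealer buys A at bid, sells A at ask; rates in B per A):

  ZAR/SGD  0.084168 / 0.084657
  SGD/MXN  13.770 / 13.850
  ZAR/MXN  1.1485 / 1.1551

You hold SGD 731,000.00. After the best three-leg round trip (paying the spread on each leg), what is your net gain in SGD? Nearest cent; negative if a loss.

Best loop SGD → MXN → ZAR → SGD:
SGD 731,000.00 × 13.770 (sell SGD at bid) = MXN 10,065,870.00
MXN 10,065,870.00 ÷ 1.1551 (buy ZAR at ask) = ZAR 8,714,284.48
ZAR 8,714,284.48 × 0.084168 (sell ZAR at bid) = SGD 733,463.90

Net profit: SGD 2,463.90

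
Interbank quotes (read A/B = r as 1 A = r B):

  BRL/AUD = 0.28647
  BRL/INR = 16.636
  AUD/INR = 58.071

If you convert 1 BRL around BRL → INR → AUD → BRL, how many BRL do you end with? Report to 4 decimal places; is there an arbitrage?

1.0000 (no arbitrage)

Around BRL → INR → AUD → BRL: 1 × 16.636 ÷ 58.071 ÷ 0.28647 = 1.000024
Product ≈ 1 (deviation 0.002%, within rounding noise).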